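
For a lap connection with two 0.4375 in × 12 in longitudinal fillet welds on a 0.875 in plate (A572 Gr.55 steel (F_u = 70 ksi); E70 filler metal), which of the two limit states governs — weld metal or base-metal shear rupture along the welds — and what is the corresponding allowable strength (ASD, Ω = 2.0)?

R_n/Ω ≈ 156 kip (weld metal governs)

E70XX → F_EXX = 70 ksi.
t_e = 0.707 × 0.4375 = 0.3093 in; L = 24 in.
Weld metal: R_n/Ω = (1/2.0) × 0.6 × 70 × 0.3093 × 24 = 155.9 kip.
Base metal (shear rupture): R_n/Ω = (1/2.0) × 0.6 × 70 × 0.875 × 24 = 441 kip.
Governing: weld metal.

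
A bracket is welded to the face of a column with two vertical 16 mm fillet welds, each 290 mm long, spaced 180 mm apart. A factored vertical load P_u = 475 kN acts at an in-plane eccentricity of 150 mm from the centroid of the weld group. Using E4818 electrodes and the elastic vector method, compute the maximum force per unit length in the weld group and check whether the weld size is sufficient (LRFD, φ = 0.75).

f_max ≈ 1950 N/mm; adequate

E48XX → F_EXX = 480 MPa.
Total weld length L_w = 580 mm. Treat welds as unit-width lines.
Polar moment about centroid: J = 2[d³/12 + d(b/2)²] = 2[290³/12 + 290×90²] = 8763000 mm³.
Direct shear f_v = P/L_w = 475×10³ / 580 = 819 N/mm (vertical).
Torsion M = P·e = 475×10³ × 150 = 71250000 N·mm.
Critical point at (x, y) = (90, 145) from centroid. f_tx = M·y/J = 1179 N/mm; f_ty = M·x/J = 731.8 N/mm.
Resultant f_max = √[f_tx² + (f_v + f_ty)²] = √[1179² + (819 + 731.8)²] = 1948 N/mm.
Capacity per unit length: φr_n = 0.75 × 0.6 × 480 × (0.707 × 16) = 2443 N/mm.
1948 ≤ 2443 → adequate.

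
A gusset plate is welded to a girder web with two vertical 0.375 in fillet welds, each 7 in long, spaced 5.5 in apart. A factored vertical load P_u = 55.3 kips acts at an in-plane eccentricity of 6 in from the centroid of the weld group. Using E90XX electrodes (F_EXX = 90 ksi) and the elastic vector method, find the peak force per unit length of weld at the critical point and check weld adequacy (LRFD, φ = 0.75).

Total weld length L_w = 14 in. Treat welds as unit-width lines.
Polar moment about centroid: J = 2[d³/12 + d(b/2)²] = 2[7³/12 + 7×2.75²] = 163 in³.
Direct shear f_v = P/L_w = 55.3 / 14 = 3.95 kip/in (vertical).
Torsion M = P·e = 55.3 × 6 = 331.8 kip·in.
Critical point at (x, y) = (2.75, 3.5) from centroid. f_tx = M·y/J = 7.123 kip/in; f_ty = M·x/J = 5.596 kip/in.
Resultant f_max = √[f_tx² + (f_v + f_ty)²] = √[7.123² + (3.95 + 5.596)²] = 11.91 kip/in.
Capacity per unit length: φr_n = 0.75 × 0.6 × 90 × (0.707 × 0.375) = 10.74 kip/in.
11.91 > 10.74 → NOT adequate.

f_max ≈ 11.9 kip/in; NOT adequate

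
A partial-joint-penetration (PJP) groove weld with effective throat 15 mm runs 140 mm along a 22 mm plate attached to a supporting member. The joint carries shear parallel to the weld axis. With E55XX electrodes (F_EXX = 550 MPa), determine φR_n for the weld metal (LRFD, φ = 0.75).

φR_n ≈ 520 kN

Effective throat (given) t_e = 15 mm.
A_we = 15 × 140 = 2100 mm².
F_nw = 0.6 F_EXX = 330 MPa.
φR_n = 0.75 × 330 × 2100 × 10⁻³ = 519.8 kN.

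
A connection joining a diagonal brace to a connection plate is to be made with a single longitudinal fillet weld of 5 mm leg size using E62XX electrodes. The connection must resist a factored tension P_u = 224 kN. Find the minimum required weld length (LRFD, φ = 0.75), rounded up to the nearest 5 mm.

L = 230 mm

E62XX → F_EXX = 620 MPa.
Throat t_e = 0.707 × 5 = 3.535 mm.
φr_n = 0.75 × 0.6 × 620 × 3.535 × 10⁻³ = 0.9863 kN/mm.
L_req = P_u / φr_n = 224 / 0.9863 = 227.1 mm total.
Round up → use L = 230 mm.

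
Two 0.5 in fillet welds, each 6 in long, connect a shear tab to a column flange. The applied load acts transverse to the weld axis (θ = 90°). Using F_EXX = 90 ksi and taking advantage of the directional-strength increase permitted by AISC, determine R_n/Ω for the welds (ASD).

R_n/Ω ≈ 172 kips

t_e = 0.707 × 0.5 = 0.3535 in; A_we = 0.3535 × 12 = 4.242 in².
Directional factor: 1.0 + 0.5 sin^1.5(90°) = 1.5.
F_nw = 0.6 × 90 × 1.5 = 81 ksi.
R_n/Ω = (81 × 4.242) / 2.0 = 171.8 kips.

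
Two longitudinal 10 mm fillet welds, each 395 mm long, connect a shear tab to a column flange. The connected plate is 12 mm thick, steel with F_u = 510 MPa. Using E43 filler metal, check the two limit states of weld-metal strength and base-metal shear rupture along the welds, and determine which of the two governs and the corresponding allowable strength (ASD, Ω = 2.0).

R_n/Ω ≈ 721 kN (weld metal governs)

E43XX → F_EXX = 430 MPa.
t_e = 0.707 × 10 = 7.07 mm; L = 790 mm.
Weld metal: R_n/Ω = (1/2.0) × 0.6 × 430 × 7.07 × 790 × 10⁻³ = 720.5 kN.
Base metal (shear rupture): R_n/Ω = (1/2.0) × 0.6 × 510 × 12 × 790 × 10⁻³ = 1450 kN.
Governing: weld metal.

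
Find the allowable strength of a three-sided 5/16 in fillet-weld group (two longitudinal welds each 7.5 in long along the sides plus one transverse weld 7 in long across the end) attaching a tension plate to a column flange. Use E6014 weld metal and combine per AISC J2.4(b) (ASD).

R_n/Ω ≈ 92.5 kips

E60XX → F_EXX = 60 ksi.
t_e = 0.707 × 0.3125 = 0.2209 in.
R_nwl = 0.6 × 60 × 0.2209 × 15 = 119.3 kips (longitudinal, 2 welds).
R_nwt = 0.6 × 60 × 0.2209 × 7 = 55.68 kips (transverse, base value).
(i) R_nwl + R_nwt = 175 kips; (ii) 0.85 R_nwl + 1.5 R_nwt = 184.9 kips.
R_n = max = 184.9 kips [governs: (ii)]; R_n/Ω = 92.46 kips.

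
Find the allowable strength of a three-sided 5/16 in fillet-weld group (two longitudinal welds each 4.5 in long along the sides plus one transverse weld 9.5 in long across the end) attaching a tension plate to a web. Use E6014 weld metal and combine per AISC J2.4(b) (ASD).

E60XX → F_EXX = 60 ksi.
t_e = 0.707 × 0.3125 = 0.2209 in.
R_nwl = 0.6 × 60 × 0.2209 × 9 = 71.58 kips (longitudinal, 2 welds).
R_nwt = 0.6 × 60 × 0.2209 × 9.5 = 75.56 kips (transverse, base value).
(i) R_nwl + R_nwt = 147.1 kips; (ii) 0.85 R_nwl + 1.5 R_nwt = 174.2 kips.
R_n = max = 174.2 kips [governs: (ii)]; R_n/Ω = 87.09 kips.

R_n/Ω ≈ 87.1 kips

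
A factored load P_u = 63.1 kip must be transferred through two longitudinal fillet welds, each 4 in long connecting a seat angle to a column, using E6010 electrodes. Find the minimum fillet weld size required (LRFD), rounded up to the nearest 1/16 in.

E60XX → F_EXX = 60 ksi.
Total weld length L = 8 in.
Required throat t_e = P_u / (φ × 0.6 F_EXX × L) = 63.1 / (0.75 × 0.6 × 60 × 8) = 0.2921 in.
Required leg w = t_e / 0.707 = 0.4132 in → use 7/16 in.

w = 7/16 in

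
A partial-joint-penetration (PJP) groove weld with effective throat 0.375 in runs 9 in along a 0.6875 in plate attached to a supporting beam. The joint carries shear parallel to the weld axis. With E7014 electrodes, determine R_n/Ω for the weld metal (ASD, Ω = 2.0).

R_n/Ω ≈ 70.9 kip

E70XX → F_EXX = 70 ksi.
Effective throat (given) t_e = 0.375 in.
A_we = 0.375 × 9 = 3.375 in².
F_nw = 0.6 F_EXX = 42 ksi.
R_n/Ω = (42 × 3.375) / 2.0 = 70.88 kip.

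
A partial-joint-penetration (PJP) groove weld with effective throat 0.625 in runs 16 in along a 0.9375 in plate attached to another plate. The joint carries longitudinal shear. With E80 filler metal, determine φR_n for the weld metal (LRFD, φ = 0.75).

E80XX → F_EXX = 80 ksi.
Effective throat (given) t_e = 0.625 in.
A_we = 0.625 × 16 = 10 in².
F_nw = 0.6 F_EXX = 48 ksi.
φR_n = 0.75 × 48 × 10 = 360 kip.

φR_n ≈ 360 kip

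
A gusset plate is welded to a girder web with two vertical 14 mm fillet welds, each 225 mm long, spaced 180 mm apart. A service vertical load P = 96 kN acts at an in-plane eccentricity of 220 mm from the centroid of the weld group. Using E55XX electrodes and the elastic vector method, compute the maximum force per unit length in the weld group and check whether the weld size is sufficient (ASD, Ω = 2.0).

E55XX → F_EXX = 550 MPa.
Total weld length L_w = 450 mm. Treat welds as unit-width lines.
Polar moment about centroid: J = 2[d³/12 + d(b/2)²] = 2[225³/12 + 225×90²] = 5543000 mm³.
Direct shear f_v = P/L_w = 96×10³ / 450 = 213.3 N/mm (vertical).
Torsion M = P·e = 96×10³ × 220 = 21120000 N·mm.
Critical point at (x, y) = (90, 112.5) from centroid. f_tx = M·y/J = 428.6 N/mm; f_ty = M·x/J = 342.9 N/mm.
Resultant f_max = √[f_tx² + (f_v + f_ty)²] = √[428.6² + (213.3 + 342.9)²] = 702.2 N/mm.
Capacity per unit length: r_n/Ω = (1/2.0) × 0.6 × 550 × (0.707 × 14) = 1633 N/mm.
702.2 ≤ 1633 → adequate.

f_max ≈ 702 N/mm; adequate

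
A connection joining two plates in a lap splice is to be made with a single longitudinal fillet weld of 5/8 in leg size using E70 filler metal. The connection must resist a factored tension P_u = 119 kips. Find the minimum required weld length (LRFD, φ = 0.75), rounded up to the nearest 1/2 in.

E70XX → F_EXX = 70 ksi.
Throat t_e = 0.707 × 0.625 = 0.4419 in.
φr_n = 0.75 × 0.6 × 70 × 0.4419 = 13.92 kips/in.
L_req = P_u / φr_n = 119 / 13.92 = 8.549 in total.
Round up → use L = 9 in.

L = 9 in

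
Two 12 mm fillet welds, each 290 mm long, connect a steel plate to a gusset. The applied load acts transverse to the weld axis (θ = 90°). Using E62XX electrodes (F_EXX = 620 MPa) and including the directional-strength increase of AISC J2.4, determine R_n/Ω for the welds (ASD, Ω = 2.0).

R_n/Ω ≈ 1370 kN

t_e = 0.707 × 12 = 8.484 mm; A_we = 8.484 × 580 = 4921 mm².
Directional factor: 1.0 + 0.5 sin^1.5(90°) = 1.5.
F_nw = 0.6 × 620 × 1.5 = 558 MPa.
R_n/Ω = (558 × 4921) / 2.0 × 10⁻³ = 1373 kN.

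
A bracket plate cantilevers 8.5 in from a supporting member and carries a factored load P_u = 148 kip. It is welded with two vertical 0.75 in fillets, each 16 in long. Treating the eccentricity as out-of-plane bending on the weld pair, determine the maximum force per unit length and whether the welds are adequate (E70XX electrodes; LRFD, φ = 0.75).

E70XX → F_EXX = 70 ksi.
L_w = 2 × 16 = 32 in; section modulus (unit throat) S = 2 × L²/6 = 85.33 in².
Direct shear f_v = P/L_w = 148/32 = 4.625 kip/in.
Moment M = P × e = 148 × 8.5 = 1258 kip·in; bending f_b = M/S = 14.74 kip/in.
f_max = √(f_v² + f_b²) = √(4.625² + 14.74²) = 15.45 kip/in.
φr_n = 0.75 × 0.6 × 70 × (0.707 × 0.75) = 16.7 kip/in → adequate.

f_max ≈ 15.5 kip/in; adequate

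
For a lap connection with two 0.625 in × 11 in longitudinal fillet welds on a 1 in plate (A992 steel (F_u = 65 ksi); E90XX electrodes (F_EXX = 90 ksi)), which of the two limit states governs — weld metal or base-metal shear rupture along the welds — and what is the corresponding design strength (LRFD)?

t_e = 0.707 × 0.625 = 0.4419 in; L = 22 in.
Weld metal: φR_n = 0.75 × 0.6 × 90 × 0.4419 × 22 = 393.7 kips.
Base metal (shear rupture): φR_n = 0.75 × 0.6 × 65 × 1 × 22 = 643.5 kips.
Governing: weld metal.

φR_n ≈ 394 kips (weld metal governs)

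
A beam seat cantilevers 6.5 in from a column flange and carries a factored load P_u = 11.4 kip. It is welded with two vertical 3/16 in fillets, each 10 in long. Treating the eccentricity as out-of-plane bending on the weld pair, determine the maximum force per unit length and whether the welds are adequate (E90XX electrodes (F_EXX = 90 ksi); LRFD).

L_w = 2 × 10 = 20 in; section modulus (unit throat) S = 2 × L²/6 = 33.33 in².
Direct shear f_v = P/L_w = 11.4/20 = 0.57 kip/in.
Moment M = P × e = 11.4 × 6.5 = 74.1 kip·in; bending f_b = M/S = 2.223 kip/in.
f_max = √(f_v² + f_b²) = √(0.57² + 2.223²) = 2.295 kip/in.
φr_n = 0.75 × 0.6 × 90 × (0.707 × 0.1875) = 5.369 kip/in → adequate.

f_max ≈ 2.29 kip/in; adequate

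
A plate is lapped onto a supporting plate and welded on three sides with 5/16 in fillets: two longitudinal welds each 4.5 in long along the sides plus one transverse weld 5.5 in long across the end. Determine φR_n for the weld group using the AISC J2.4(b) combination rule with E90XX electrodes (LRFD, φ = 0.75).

E90XX → F_EXX = 90 ksi.
t_e = 0.707 × 0.3125 = 0.2209 in.
R_nwl = 0.6 × 90 × 0.2209 × 9 = 107.4 kips (longitudinal, 2 welds).
R_nwt = 0.6 × 90 × 0.2209 × 5.5 = 65.62 kips (transverse, base value).
(i) R_nwl + R_nwt = 173 kips; (ii) 0.85 R_nwl + 1.5 R_nwt = 189.7 kips.
R_n = max = 189.7 kips [governs: (ii)]; φR_n = 142.3 kips.

φR_n ≈ 142 kips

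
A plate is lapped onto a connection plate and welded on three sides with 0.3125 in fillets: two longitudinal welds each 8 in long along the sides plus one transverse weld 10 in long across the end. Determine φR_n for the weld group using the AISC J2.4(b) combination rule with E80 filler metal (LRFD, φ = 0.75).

φR_n ≈ 227 kip

E80XX → F_EXX = 80 ksi.
t_e = 0.707 × 0.3125 = 0.2209 in.
R_nwl = 0.6 × 80 × 0.2209 × 16 = 169.7 kip (longitudinal, 2 welds).
R_nwt = 0.6 × 80 × 0.2209 × 10 = 106 kip (transverse, base value).
(i) R_nwl + R_nwt = 275.7 kip; (ii) 0.85 R_nwl + 1.5 R_nwt = 303.3 kip.
R_n = max = 303.3 kip [governs: (ii)]; φR_n = 227.5 kip.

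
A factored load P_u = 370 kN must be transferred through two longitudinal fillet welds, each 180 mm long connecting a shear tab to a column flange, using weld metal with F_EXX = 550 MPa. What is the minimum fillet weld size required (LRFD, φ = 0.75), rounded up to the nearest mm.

w = 6 mm

Total weld length L = 360 mm.
Required throat t_e = P_u / (φ × 0.6 F_EXX × L) = 370 / (0.75 × 0.6 × 550 × 360 × 10⁻³) = 4.153 mm.
Required leg w = t_e / 0.707 = 5.874 mm → use 6 mm.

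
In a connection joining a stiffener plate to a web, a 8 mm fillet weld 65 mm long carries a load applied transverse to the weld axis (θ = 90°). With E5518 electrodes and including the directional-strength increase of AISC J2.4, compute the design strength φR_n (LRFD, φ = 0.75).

E55XX → F_EXX = 550 MPa.
t_e = 0.707 × 8 = 5.656 mm; A_we = 5.656 × 65 = 367.6 mm².
Directional factor: 1.0 + 0.5 sin^1.5(90°) = 1.5.
F_nw = 0.6 × 550 × 1.5 = 495 MPa.
φR_n = 0.75 × 495 × 367.6 × 10⁻³ = 136.5 kN.

φR_n ≈ 136 kN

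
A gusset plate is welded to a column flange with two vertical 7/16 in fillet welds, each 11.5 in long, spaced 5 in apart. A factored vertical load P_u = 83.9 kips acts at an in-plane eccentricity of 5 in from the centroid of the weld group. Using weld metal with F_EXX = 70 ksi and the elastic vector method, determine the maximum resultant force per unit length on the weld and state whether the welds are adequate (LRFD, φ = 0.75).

f_max ≈ 8.74 kip/in; adequate

Total weld length L_w = 23 in. Treat welds as unit-width lines.
Polar moment about centroid: J = 2[d³/12 + d(b/2)²] = 2[11.5³/12 + 11.5×2.5²] = 397.2 in³.
Direct shear f_v = P/L_w = 83.9 / 23 = 3.648 kip/in (vertical).
Torsion M = P·e = 83.9 × 5 = 419.5 kip·in.
Critical point at (x, y) = (2.5, 5.75) from centroid. f_tx = M·y/J = 6.072 kip/in; f_ty = M·x/J = 2.64 kip/in.
Resultant f_max = √[f_tx² + (f_v + f_ty)²] = √[6.072² + (3.648 + 2.64)²] = 8.741 kip/in.
Capacity per unit length: φr_n = 0.75 × 0.6 × 70 × (0.707 × 0.4375) = 9.743 kip/in.
8.741 ≤ 9.743 → adequate.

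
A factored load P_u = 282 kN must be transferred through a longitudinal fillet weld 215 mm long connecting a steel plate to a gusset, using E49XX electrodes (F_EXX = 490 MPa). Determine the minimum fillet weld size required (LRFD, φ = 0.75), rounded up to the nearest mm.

Total weld length L = 215 mm.
Required throat t_e = P_u / (φ × 0.6 F_EXX × L) = 282 / (0.75 × 0.6 × 490 × 215 × 10⁻³) = 5.948 mm.
Required leg w = t_e / 0.707 = 8.414 mm → use 9 mm.

w = 9 mm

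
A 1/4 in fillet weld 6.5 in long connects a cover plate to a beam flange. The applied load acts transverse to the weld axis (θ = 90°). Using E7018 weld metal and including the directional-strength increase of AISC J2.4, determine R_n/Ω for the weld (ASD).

R_n/Ω ≈ 36.2 kips

E70XX → F_EXX = 70 ksi.
t_e = 0.707 × 0.25 = 0.1767 in; A_we = 0.1767 × 6.5 = 1.149 in².
Directional factor: 1.0 + 0.5 sin^1.5(90°) = 1.5.
F_nw = 0.6 × 70 × 1.5 = 63 ksi.
R_n/Ω = (63 × 1.149) / 2.0 = 36.19 kips.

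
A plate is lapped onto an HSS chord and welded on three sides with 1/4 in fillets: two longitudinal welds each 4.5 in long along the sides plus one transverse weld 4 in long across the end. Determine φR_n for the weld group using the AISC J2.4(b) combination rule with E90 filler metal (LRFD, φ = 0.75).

E90XX → F_EXX = 90 ksi.
t_e = 0.707 × 0.25 = 0.1767 in.
R_nwl = 0.6 × 90 × 0.1767 × 9 = 85.9 kip (longitudinal, 2 welds).
R_nwt = 0.6 × 90 × 0.1767 × 4 = 38.18 kip (transverse, base value).
(i) R_nwl + R_nwt = 124.1 kip; (ii) 0.85 R_nwl + 1.5 R_nwt = 130.3 kip.
R_n = max = 130.3 kip [governs: (ii)]; φR_n = 97.71 kip.

φR_n ≈ 97.7 kip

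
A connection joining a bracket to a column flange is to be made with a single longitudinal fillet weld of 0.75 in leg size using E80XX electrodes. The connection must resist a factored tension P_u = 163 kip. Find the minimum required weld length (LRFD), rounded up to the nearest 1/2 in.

E80XX → F_EXX = 80 ksi.
Throat t_e = 0.707 × 0.75 = 0.5302 in.
φr_n = 0.75 × 0.6 × 80 × 0.5302 = 19.09 kip/in.
L_req = P_u / φr_n = 163 / 19.09 = 8.539 in total.
Round up → use L = 9 in.

L = 9 in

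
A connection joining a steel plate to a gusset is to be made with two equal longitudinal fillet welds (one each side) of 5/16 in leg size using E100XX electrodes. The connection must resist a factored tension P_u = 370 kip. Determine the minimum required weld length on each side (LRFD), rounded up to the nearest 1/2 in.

L = 19 in on each side

E100XX → F_EXX = 100 ksi.
Throat t_e = 0.707 × 0.3125 = 0.2209 in.
φr_n = 0.75 × 0.6 × 100 × 0.2209 = 9.942 kip/in.
L_req = P_u / φr_n = 370 / 9.942 = 37.22 in total.
Per side: 37.22 / 2 = 18.61 in.
Round up → use L = 19 in on each side.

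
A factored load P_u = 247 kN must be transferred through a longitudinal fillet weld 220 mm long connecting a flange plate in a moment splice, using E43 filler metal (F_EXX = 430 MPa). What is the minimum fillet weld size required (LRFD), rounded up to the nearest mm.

Total weld length L = 220 mm.
Required throat t_e = P_u / (φ × 0.6 F_EXX × L) = 247 / (0.75 × 0.6 × 430 × 220 × 10⁻³) = 5.802 mm.
Required leg w = t_e / 0.707 = 8.207 mm → use 9 mm.

w = 9 mm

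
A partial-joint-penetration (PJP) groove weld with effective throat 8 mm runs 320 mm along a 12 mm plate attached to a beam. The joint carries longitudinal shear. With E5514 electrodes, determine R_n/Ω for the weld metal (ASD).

E55XX → F_EXX = 550 MPa.
Effective throat (given) t_e = 8 mm.
A_we = 8 × 320 = 2560 mm².
F_nw = 0.6 F_EXX = 330 MPa.
R_n/Ω = (330 × 2560) / 2.0 × 10⁻³ = 422.4 kN.

R_n/Ω ≈ 422 kN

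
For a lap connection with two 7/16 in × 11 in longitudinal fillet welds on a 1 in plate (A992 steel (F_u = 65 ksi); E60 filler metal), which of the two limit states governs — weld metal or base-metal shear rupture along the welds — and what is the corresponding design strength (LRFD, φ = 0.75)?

E60XX → F_EXX = 60 ksi.
t_e = 0.707 × 0.4375 = 0.3093 in; L = 22 in.
Weld metal: φR_n = 0.75 × 0.6 × 60 × 0.3093 × 22 = 183.7 kips.
Base metal (shear rupture): φR_n = 0.75 × 0.6 × 65 × 1 × 22 = 643.5 kips.
Governing: weld metal.

φR_n ≈ 184 kips (weld metal governs)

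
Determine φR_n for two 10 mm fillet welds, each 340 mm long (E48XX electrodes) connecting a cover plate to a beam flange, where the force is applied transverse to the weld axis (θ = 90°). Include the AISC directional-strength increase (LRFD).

φR_n ≈ 1560 kN

E48XX → F_EXX = 480 MPa.
t_e = 0.707 × 10 = 7.07 mm; A_we = 7.07 × 680 = 4808 mm².
Directional factor: 1.0 + 0.5 sin^1.5(90°) = 1.5.
F_nw = 0.6 × 480 × 1.5 = 432 MPa.
φR_n = 0.75 × 432 × 4808 × 10⁻³ = 1558 kN.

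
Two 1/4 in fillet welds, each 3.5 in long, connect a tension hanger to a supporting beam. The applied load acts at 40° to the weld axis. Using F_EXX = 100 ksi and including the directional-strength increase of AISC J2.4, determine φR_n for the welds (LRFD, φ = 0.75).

t_e = 0.707 × 0.25 = 0.1767 in; A_we = 0.1767 × 7 = 1.237 in².
Directional factor: 1.0 + 0.5 sin^1.5(40°) = 1.258.
F_nw = 0.6 × 100 × 1.258 = 75.46 ksi.
φR_n = 0.75 × 75.46 × 1.237 = 70.02 kips.

φR_n ≈ 70 kips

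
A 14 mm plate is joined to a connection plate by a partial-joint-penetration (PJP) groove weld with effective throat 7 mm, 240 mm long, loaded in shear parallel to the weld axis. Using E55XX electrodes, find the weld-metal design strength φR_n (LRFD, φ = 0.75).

φR_n ≈ 416 kN

E55XX → F_EXX = 550 MPa.
Effective throat (given) t_e = 7 mm.
A_we = 7 × 240 = 1680 mm².
F_nw = 0.6 F_EXX = 330 MPa.
φR_n = 0.75 × 330 × 1680 × 10⁻³ = 415.8 kN.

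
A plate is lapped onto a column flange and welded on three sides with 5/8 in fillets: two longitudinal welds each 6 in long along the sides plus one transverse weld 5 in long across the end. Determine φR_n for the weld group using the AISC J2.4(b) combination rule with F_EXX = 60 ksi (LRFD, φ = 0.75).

t_e = 0.707 × 0.625 = 0.4419 in.
R_nwl = 0.6 × 60 × 0.4419 × 12 = 190.9 kips (longitudinal, 2 welds).
R_nwt = 0.6 × 60 × 0.4419 × 5 = 79.54 kips (transverse, base value).
(i) R_nwl + R_nwt = 270.4 kips; (ii) 0.85 R_nwl + 1.5 R_nwt = 281.6 kips.
R_n = max = 281.6 kips [governs: (ii)]; φR_n = 211.2 kips.

φR_n ≈ 211 kips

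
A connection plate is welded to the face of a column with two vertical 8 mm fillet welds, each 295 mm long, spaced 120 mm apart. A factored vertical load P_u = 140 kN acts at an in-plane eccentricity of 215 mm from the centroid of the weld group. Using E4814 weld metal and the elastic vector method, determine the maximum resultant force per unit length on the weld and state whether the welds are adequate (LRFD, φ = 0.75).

E48XX → F_EXX = 480 MPa.
Total weld length L_w = 590 mm. Treat welds as unit-width lines.
Polar moment about centroid: J = 2[d³/12 + d(b/2)²] = 2[295³/12 + 295×60²] = 6403000 mm³.
Direct shear f_v = P/L_w = 140×10³ / 590 = 237.3 N/mm (vertical).
Torsion M = P·e = 140×10³ × 215 = 30100000 N·mm.
Critical point at (x, y) = (60, 147.5) from centroid. f_tx = M·y/J = 693.4 N/mm; f_ty = M·x/J = 282.1 N/mm.
Resultant f_max = √[f_tx² + (f_v + f_ty)²] = √[693.4² + (237.3 + 282.1)²] = 866.3 N/mm.
Capacity per unit length: φr_n = 0.75 × 0.6 × 480 × (0.707 × 8) = 1222 N/mm.
866.3 ≤ 1222 → adequate.

f_max ≈ 866 N/mm; adequate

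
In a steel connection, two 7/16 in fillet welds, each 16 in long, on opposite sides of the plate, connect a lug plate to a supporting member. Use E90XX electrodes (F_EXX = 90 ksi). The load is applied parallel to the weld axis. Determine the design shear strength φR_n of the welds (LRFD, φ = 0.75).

Effective throat t_e = 0.707 × 0.4375 = 0.3093 in.
Total length L = 32 in; A_we = 0.3093 × 32 = 9.898 in².
F_nw = 0.6 F_EXX = 0.6 × 90 = 54 ksi.
φR_n = 0.75 × 54 × 9.898 = 400.9 kip.

φR_n ≈ 401 kip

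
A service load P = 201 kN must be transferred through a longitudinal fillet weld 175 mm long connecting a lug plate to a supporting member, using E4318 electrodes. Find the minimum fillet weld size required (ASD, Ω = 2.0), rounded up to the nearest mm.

E43XX → F_EXX = 430 MPa.
Total weld length L = 175 mm.
Required throat t_e = P × Ω / (0.6 F_EXX × L) = 201 × 2.0 / (0.6 × 430 × 175 × 10⁻³) = 8.904 mm.
Required leg w = t_e / 0.707 = 12.59 mm → use 13 mm.

w = 13 mm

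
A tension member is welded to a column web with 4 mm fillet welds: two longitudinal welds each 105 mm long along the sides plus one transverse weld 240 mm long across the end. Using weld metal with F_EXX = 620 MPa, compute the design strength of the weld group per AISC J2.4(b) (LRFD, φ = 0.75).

t_e = 0.707 × 4 = 2.828 mm.
R_nwl = 0.6 × 620 × 2.828 × 210 × 10⁻³ = 220.9 kN (longitudinal, 2 welds).
R_nwt = 0.6 × 620 × 2.828 × 240 × 10⁻³ = 252.5 kN (transverse, base value).
(i) R_nwl + R_nwt = 473.4 kN; (ii) 0.85 R_nwl + 1.5 R_nwt = 566.5 kN.
R_n = max = 566.5 kN [governs: (ii)]; φR_n = 424.9 kN.

φR_n ≈ 425 kN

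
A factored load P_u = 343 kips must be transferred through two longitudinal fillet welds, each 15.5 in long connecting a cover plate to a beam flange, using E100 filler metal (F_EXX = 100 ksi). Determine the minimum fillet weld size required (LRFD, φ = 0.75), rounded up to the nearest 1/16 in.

Total weld length L = 31 in.
Required throat t_e = P_u / (φ × 0.6 F_EXX × L) = 343 / (0.75 × 0.6 × 100 × 31) = 0.2459 in.
Required leg w = t_e / 0.707 = 0.3478 in → use 3/8 in.

w = 3/8 in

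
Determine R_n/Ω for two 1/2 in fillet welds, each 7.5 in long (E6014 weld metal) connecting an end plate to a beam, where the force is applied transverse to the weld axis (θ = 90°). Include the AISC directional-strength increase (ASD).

E60XX → F_EXX = 60 ksi.
t_e = 0.707 × 0.5 = 0.3535 in; A_we = 0.3535 × 15 = 5.302 in².
Directional factor: 1.0 + 0.5 sin^1.5(90°) = 1.5.
F_nw = 0.6 × 60 × 1.5 = 54 ksi.
R_n/Ω = (54 × 5.302) / 2.0 = 143.2 kips.

R_n/Ω ≈ 143 kips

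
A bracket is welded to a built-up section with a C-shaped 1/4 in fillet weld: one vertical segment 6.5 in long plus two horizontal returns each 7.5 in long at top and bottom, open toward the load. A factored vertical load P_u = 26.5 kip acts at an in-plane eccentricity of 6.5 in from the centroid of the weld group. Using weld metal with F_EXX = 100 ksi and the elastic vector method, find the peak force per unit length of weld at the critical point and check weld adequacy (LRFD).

Total weld length L_w = 21.5 in. Treat welds as unit-width lines.
Centroid: x̄ = 2×7.5×3.75 / 21.5 = 2.616 in from the vertical weld.
Polar moment about centroid: J = I_x + I_y = [6.5³/12 + 2×7.5×3.25²] + [6.5×2.616² + 2(7.5³/12 + 7.5×1.134²)] = 315.4 in³.
Direct shear f_v = P/L_w = 26.5 / 21.5 = 1.233 kip/in (vertical).
Torsion M = P·e = 26.5 × 6.5 = 172.25 kip·in.
Critical point at (x, y) = (4.884, 3.25) from centroid. f_tx = M·y/J = 1.775 kip/in; f_ty = M·x/J = 2.667 kip/in.
Resultant f_max = √[f_tx² + (f_v + f_ty)²] = √[1.775² + (1.233 + 2.667)²] = 4.285 kip/in.
Capacity per unit length: φr_n = 0.75 × 0.6 × 100 × (0.707 × 0.25) = 7.954 kip/in.
4.285 ≤ 7.954 → adequate.

f_max ≈ 4.28 kip/in; adequate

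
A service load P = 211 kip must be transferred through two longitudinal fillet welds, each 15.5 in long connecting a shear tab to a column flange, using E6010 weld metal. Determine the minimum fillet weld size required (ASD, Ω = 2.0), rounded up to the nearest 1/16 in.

w = 9/16 in

E60XX → F_EXX = 60 ksi.
Total weld length L = 31 in.
Required throat t_e = P × Ω / (0.6 F_EXX × L) = 211 × 2.0 / (0.6 × 60 × 31) = 0.3781 in.
Required leg w = t_e / 0.707 = 0.5348 in → use 9/16 in.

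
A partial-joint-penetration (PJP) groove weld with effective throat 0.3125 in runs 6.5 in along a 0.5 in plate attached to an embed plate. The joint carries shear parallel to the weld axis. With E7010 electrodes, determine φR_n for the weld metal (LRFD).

φR_n ≈ 64 kips

E70XX → F_EXX = 70 ksi.
Effective throat (given) t_e = 0.3125 in.
A_we = 0.3125 × 6.5 = 2.031 in².
F_nw = 0.6 F_EXX = 42 ksi.
φR_n = 0.75 × 42 × 2.031 = 63.98 kips.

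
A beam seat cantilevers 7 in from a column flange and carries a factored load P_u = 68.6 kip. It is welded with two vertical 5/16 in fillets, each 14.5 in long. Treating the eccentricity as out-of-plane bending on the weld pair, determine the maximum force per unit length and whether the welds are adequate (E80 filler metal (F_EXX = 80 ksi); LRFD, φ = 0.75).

f_max ≈ 7.25 kip/in; adequate

L_w = 2 × 14.5 = 29 in; section modulus (unit throat) S = 2 × L²/6 = 70.08 in².
Direct shear f_v = P/L_w = 68.6/29 = 2.366 kip/in.
Moment M = P × e = 68.6 × 7 = 480.2 kip·in; bending f_b = M/S = 6.852 kip/in.
f_max = √(f_v² + f_b²) = √(2.366² + 6.852²) = 7.249 kip/in.
φr_n = 0.75 × 0.6 × 80 × (0.707 × 0.3125) = 7.954 kip/in → adequate.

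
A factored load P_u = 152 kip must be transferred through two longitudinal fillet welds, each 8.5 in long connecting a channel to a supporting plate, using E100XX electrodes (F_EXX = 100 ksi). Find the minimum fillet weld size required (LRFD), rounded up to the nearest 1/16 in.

Total weld length L = 17 in.
Required throat t_e = P_u / (φ × 0.6 F_EXX × L) = 152 / (0.75 × 0.6 × 100 × 17) = 0.1987 in.
Required leg w = t_e / 0.707 = 0.281 in → use 5/16 in.

w = 5/16 in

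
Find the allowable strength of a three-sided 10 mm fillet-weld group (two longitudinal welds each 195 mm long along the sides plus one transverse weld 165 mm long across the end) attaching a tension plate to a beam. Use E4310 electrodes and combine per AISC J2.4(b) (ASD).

R_n/Ω ≈ 528 kN

E43XX → F_EXX = 430 MPa.
t_e = 0.707 × 10 = 7.07 mm.
R_nwl = 0.6 × 430 × 7.07 × 390 × 10⁻³ = 711.4 kN (longitudinal, 2 welds).
R_nwt = 0.6 × 430 × 7.07 × 165 × 10⁻³ = 301 kN (transverse, base value).
(i) R_nwl + R_nwt = 1012 kN; (ii) 0.85 R_nwl + 1.5 R_nwt = 1056 kN.
R_n = max = 1056 kN [governs: (ii)]; R_n/Ω = 528.1 kN.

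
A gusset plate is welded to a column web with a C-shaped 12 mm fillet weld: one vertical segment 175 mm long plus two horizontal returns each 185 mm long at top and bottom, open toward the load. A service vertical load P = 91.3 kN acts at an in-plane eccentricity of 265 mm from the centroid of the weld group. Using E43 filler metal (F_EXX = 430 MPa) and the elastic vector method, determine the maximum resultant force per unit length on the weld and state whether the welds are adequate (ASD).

Total weld length L_w = 545 mm. Treat welds as unit-width lines.
Centroid: x̄ = 2×185×92.5 / 545 = 62.8 mm from the vertical weld.
Polar moment about centroid: J = I_x + I_y = [175³/12 + 2×185×87.5²] + [175×62.8² + 2(185³/12 + 185×29.7²)] = 5351000 mm³.
Direct shear f_v = P/L_w = 91.3×10³ / 545 = 167.5 N/mm (vertical).
Torsion M = P·e = 91.3×10³ × 265 = 24194000 N·mm.
Critical point at (x, y) = (122.2, 87.5) from centroid. f_tx = M·y/J = 395.6 N/mm; f_ty = M·x/J = 552.5 N/mm.
Resultant f_max = √[f_tx² + (f_v + f_ty)²] = √[395.6² + (167.5 + 552.5)²] = 821.6 N/mm.
Capacity per unit length: r_n/Ω = (1/2.0) × 0.6 × 430 × (0.707 × 12) = 1094 N/mm.
821.6 ≤ 1094 → adequate.

f_max ≈ 822 N/mm; adequate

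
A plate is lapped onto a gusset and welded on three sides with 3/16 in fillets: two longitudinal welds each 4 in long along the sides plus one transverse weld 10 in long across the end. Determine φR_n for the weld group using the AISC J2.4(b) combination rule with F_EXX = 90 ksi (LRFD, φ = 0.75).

t_e = 0.707 × 0.1875 = 0.1326 in.
R_nwl = 0.6 × 90 × 0.1326 × 8 = 57.27 kips (longitudinal, 2 welds).
R_nwt = 0.6 × 90 × 0.1326 × 10 = 71.58 kips (transverse, base value).
(i) R_nwl + R_nwt = 128.9 kips; (ii) 0.85 R_nwl + 1.5 R_nwt = 156.1 kips.
R_n = max = 156.1 kips [governs: (ii)]; φR_n = 117 kips.

φR_n ≈ 117 kips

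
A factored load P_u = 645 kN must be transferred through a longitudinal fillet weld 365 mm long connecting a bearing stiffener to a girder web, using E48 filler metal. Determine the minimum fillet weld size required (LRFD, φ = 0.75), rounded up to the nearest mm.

E48XX → F_EXX = 480 MPa.
Total weld length L = 365 mm.
Required throat t_e = P_u / (φ × 0.6 F_EXX × L) = 645 / (0.75 × 0.6 × 480 × 365 × 10⁻³) = 8.181 mm.
Required leg w = t_e / 0.707 = 11.57 mm → use 12 mm.

w = 12 mm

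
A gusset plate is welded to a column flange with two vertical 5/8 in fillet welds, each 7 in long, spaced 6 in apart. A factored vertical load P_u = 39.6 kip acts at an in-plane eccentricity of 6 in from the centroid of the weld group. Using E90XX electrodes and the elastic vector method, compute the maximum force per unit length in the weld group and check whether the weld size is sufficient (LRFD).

f_max ≈ 8.11 kip/in; adequate

E90XX → F_EXX = 90 ksi.
Total weld length L_w = 14 in. Treat welds as unit-width lines.
Polar moment about centroid: J = 2[d³/12 + d(b/2)²] = 2[7³/12 + 7×3²] = 183.2 in³.
Direct shear f_v = P/L_w = 39.6 / 14 = 2.829 kip/in (vertical).
Torsion M = P·e = 39.6 × 6 = 237.6 kip·in.
Critical point at (x, y) = (3, 3.5) from centroid. f_tx = M·y/J = 4.54 kip/in; f_ty = M·x/J = 3.892 kip/in.
Resultant f_max = √[f_tx² + (f_v + f_ty)²] = √[4.54² + (2.829 + 3.892)²] = 8.11 kip/in.
Capacity per unit length: φr_n = 0.75 × 0.6 × 90 × (0.707 × 0.625) = 17.9 kip/in.
8.11 ≤ 17.9 → adequate.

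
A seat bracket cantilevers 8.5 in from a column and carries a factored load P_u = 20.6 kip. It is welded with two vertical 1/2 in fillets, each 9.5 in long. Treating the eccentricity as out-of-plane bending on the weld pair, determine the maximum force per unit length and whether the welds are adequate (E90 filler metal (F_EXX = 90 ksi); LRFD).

f_max ≈ 5.92 kip/in; adequate

L_w = 2 × 9.5 = 19 in; section modulus (unit throat) S = 2 × L²/6 = 30.08 in².
Direct shear f_v = P/L_w = 20.6/19 = 1.084 kip/in.
Moment M = P × e = 20.6 × 8.5 = 175.1 kip·in; bending f_b = M/S = 5.82 kip/in.
f_max = √(f_v² + f_b²) = √(1.084² + 5.82²) = 5.921 kip/in.
φr_n = 0.75 × 0.6 × 90 × (0.707 × 0.5) = 14.32 kip/in → adequate.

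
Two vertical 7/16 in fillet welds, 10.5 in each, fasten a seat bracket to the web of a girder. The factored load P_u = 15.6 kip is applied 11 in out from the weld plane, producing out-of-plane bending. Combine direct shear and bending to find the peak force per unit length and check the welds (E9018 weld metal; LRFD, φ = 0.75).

f_max ≈ 4.73 kip/in; adequate

E90XX → F_EXX = 90 ksi.
L_w = 2 × 10.5 = 21 in; section modulus (unit throat) S = 2 × L²/6 = 36.75 in².
Direct shear f_v = P/L_w = 15.6/21 = 0.7429 kip/in.
Moment M = P × e = 15.6 × 11 = 171.6 kip·in; bending f_b = M/S = 4.669 kip/in.
f_max = √(f_v² + f_b²) = √(0.7429² + 4.669²) = 4.728 kip/in.
φr_n = 0.75 × 0.6 × 90 × (0.707 × 0.4375) = 12.53 kip/in → adequate.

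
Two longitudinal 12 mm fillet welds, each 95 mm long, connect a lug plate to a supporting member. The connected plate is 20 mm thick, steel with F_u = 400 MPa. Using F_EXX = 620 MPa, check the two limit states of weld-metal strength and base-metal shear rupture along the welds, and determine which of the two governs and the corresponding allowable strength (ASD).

R_n/Ω ≈ 300 kN (weld metal governs)

t_e = 0.707 × 12 = 8.484 mm; L = 190 mm.
Weld metal: R_n/Ω = (1/2.0) × 0.6 × 620 × 8.484 × 190 × 10⁻³ = 299.8 kN.
Base metal (shear rupture): R_n/Ω = (1/2.0) × 0.6 × 400 × 20 × 190 × 10⁻³ = 456 kN.
Governing: weld metal.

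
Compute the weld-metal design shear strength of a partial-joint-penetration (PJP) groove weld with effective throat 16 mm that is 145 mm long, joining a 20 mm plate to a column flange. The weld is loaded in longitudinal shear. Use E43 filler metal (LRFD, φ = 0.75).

φR_n ≈ 449 kN

E43XX → F_EXX = 430 MPa.
Effective throat (given) t_e = 16 mm.
A_we = 16 × 145 = 2320 mm².
F_nw = 0.6 F_EXX = 258 MPa.
φR_n = 0.75 × 258 × 2320 × 10⁻³ = 448.9 kN.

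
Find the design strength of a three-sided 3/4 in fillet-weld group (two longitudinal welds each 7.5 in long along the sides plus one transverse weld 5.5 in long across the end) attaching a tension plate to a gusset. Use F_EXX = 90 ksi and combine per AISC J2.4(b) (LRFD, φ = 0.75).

φR_n ≈ 451 kips

t_e = 0.707 × 0.75 = 0.5302 in.
R_nwl = 0.6 × 90 × 0.5302 × 15 = 429.5 kips (longitudinal, 2 welds).
R_nwt = 0.6 × 90 × 0.5302 × 5.5 = 157.5 kips (transverse, base value).
(i) R_nwl + R_nwt = 587 kips; (ii) 0.85 R_nwl + 1.5 R_nwt = 601.3 kips.
R_n = max = 601.3 kips [governs: (ii)]; φR_n = 451 kips.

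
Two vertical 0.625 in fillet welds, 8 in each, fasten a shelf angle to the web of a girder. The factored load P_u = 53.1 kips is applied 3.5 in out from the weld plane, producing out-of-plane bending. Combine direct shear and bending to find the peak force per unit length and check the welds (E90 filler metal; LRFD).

f_max ≈ 9.32 kip/in; adequate

E90XX → F_EXX = 90 ksi.
L_w = 2 × 8 = 16 in; section modulus (unit throat) S = 2 × L²/6 = 21.33 in².
Direct shear f_v = P/L_w = 53.1/16 = 3.319 kip/in.
Moment M = P × e = 53.1 × 3.5 = 185.85 kip·in; bending f_b = M/S = 8.712 kip/in.
f_max = √(f_v² + f_b²) = √(3.319² + 8.712²) = 9.322 kip/in.
φr_n = 0.75 × 0.6 × 90 × (0.707 × 0.625) = 17.9 kip/in → adequate.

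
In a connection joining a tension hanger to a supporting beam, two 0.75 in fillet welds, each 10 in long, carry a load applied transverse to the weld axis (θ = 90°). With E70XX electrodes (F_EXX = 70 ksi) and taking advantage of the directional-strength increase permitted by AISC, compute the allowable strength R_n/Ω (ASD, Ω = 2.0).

R_n/Ω ≈ 334 kip

t_e = 0.707 × 0.75 = 0.5302 in; A_we = 0.5302 × 20 = 10.61 in².
Directional factor: 1.0 + 0.5 sin^1.5(90°) = 1.5.
F_nw = 0.6 × 70 × 1.5 = 63 ksi.
R_n/Ω = (63 × 10.61) / 2.0 = 334.1 kip.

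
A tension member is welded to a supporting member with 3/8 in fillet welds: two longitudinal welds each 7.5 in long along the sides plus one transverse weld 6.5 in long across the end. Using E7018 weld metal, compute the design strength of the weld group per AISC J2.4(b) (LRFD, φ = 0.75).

φR_n ≈ 188 kips

E70XX → F_EXX = 70 ksi.
t_e = 0.707 × 0.375 = 0.2651 in.
R_nwl = 0.6 × 70 × 0.2651 × 15 = 167 kips (longitudinal, 2 welds).
R_nwt = 0.6 × 70 × 0.2651 × 6.5 = 72.38 kips (transverse, base value).
(i) R_nwl + R_nwt = 239.4 kips; (ii) 0.85 R_nwl + 1.5 R_nwt = 250.5 kips.
R_n = max = 250.5 kips [governs: (ii)]; φR_n = 187.9 kips.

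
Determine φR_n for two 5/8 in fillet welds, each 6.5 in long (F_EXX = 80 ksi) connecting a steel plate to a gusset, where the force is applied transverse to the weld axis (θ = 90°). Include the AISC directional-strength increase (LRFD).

φR_n ≈ 310 kips

t_e = 0.707 × 0.625 = 0.4419 in; A_we = 0.4419 × 13 = 5.744 in².
Directional factor: 1.0 + 0.5 sin^1.5(90°) = 1.5.
F_nw = 0.6 × 80 × 1.5 = 72 ksi.
φR_n = 0.75 × 72 × 5.744 = 310.2 kips.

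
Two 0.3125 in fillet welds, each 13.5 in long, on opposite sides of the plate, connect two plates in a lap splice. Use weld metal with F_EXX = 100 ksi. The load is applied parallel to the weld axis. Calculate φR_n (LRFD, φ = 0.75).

φR_n ≈ 268 kips

Effective throat t_e = 0.707 × 0.3125 = 0.2209 in.
Total length L = 27 in; A_we = 0.2209 × 27 = 5.965 in².
F_nw = 0.6 F_EXX = 0.6 × 100 = 60 ksi.
φR_n = 0.75 × 60 × 5.965 = 268.4 kips.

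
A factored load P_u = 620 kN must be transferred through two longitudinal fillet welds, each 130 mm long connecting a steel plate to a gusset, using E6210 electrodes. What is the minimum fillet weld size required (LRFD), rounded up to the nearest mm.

E62XX → F_EXX = 620 MPa.
Total weld length L = 260 mm.
Required throat t_e = P_u / (φ × 0.6 F_EXX × L) = 620 / (0.75 × 0.6 × 620 × 260 × 10⁻³) = 8.547 mm.
Required leg w = t_e / 0.707 = 12.09 mm → use 13 mm.

w = 13 mm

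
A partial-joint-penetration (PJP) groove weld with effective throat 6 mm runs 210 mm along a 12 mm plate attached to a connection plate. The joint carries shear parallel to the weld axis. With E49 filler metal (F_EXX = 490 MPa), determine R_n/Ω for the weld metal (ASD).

Effective throat (given) t_e = 6 mm.
A_we = 6 × 210 = 1260 mm².
F_nw = 0.6 F_EXX = 294 MPa.
R_n/Ω = (294 × 1260) / 2.0 × 10⁻³ = 185.2 kN.

R_n/Ω ≈ 185 kN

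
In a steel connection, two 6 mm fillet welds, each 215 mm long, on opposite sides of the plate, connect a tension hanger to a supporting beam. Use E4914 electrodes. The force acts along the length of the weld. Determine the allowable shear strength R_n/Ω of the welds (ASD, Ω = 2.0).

R_n/Ω ≈ 268 kN

E49XX → F_EXX = 490 MPa.
Effective throat t_e = 0.707 × 6 = 4.242 mm.
Total length L = 430 mm; A_we = 4.242 × 430 = 1824 mm².
F_nw = 0.6 F_EXX = 0.6 × 490 = 294 MPa.
R_n = 294 × 1824 × 10⁻³ = 536.3 kN; R_n/Ω = 536.3/2.0 = 268.1 kN.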